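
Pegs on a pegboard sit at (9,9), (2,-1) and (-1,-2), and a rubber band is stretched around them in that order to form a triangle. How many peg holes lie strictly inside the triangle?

The shoelace formula gives twice the area as |[9·(-1) − 2·9] + [2·(-2) − (-1)·(-1)] + [(-1)·9 − 9·(-2)]| = 23, so the area is 23/2.
Along each edge there are gcd(|Δx|,|Δy|)+1 lattice points, so counting each shared vertex once the boundary has gcd(7,10) + gcd(3,1) + gcd(10,11) = 1+1+1 = 3.
By Pick's theorem A = I + B/2 − 1, so I = 23/2 − 3/2 + 1 = 11.

11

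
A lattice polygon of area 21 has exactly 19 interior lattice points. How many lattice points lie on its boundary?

6

Pick's theorem gives A = I + B/2 − 1, so B = 2(A − I + 1) = 2(21 − 19 + 1) = 6.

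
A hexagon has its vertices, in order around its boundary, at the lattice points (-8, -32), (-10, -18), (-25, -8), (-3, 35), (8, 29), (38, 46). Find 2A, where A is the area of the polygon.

3394

Using the shoelace formula, 2A = |((-8)·(-18) − (-10)·(-32)) + ((-10)·(-8) − (-25)·(-18)) + ((-25)·35 − (-3)·(-8)) + ((-3)·29 − 8·35) + (8·46 − 38·29) + (38·(-32) − (-8)·46)| = 3394, so the area is 1697.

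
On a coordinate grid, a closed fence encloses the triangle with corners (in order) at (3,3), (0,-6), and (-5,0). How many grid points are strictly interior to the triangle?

The shoelace formula gives twice the area as |[3·(-6) − 0·3] + [0·0 − (-5)·(-6)] + [(-5)·3 − 3·0]| = 63, so the area is 31.5.
Summing gcd(|Δx|,|Δy|) over the edges gives the boundary count: gcd(3,9) + gcd(5,6) + gcd(8,3) = 3+1+1 = 5.
Pick's theorem gives I = A − B/2 + 1 = 31.5 − 5/2 + 1 = 30.

30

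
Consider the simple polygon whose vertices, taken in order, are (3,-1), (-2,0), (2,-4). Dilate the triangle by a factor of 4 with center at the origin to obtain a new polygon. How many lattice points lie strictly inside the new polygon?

117

By the shoelace formula, twice the signed area is |[3·0 − (-2)·(-1)] + [(-2)·(-4) − 2·0] + [2·(-1) − 3·(-4)]| = 16, so the area is 8.
Along each edge there are gcd(|Δx|,|Δy|)+1 lattice points, so counting each shared vertex once the boundary has gcd(5,1) + gcd(4,4) + gcd(1,3) = 1+4+1 = 6.
Scaling by 4 multiplies the area by 4² = 16 (so the new area is 128) and multiplies the boundary lattice-point count by 4, giving 24.
By Pick's theorem, the interior count of the dilated polygon is 128 − 24/2 + 1 = 117.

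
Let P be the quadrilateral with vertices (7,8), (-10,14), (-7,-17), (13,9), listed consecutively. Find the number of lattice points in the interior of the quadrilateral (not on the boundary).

The shoelace formula gives twice the area as |(7·14 − (-10)·8) + ((-10)·(-17) − (-7)·14) + ((-7)·9 − 13·(-17)) + (13·8 − 7·9)| = 645, so the area is 322.5.
The number of boundary lattice points is Σ gcd(|Δx|,|Δy|) = gcd(17,6) + gcd(3,31) + gcd(20,26) + gcd(6,1) = 1+1+2+1 = 5.
Pick's theorem gives I = A − B/2 + 1 = 322.5 − 5/2 + 1 = 321.

321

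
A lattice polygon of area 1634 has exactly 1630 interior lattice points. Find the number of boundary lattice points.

10

Pick's theorem gives A = I + B/2 − 1, so B = 2(A − I + 1) = 2(1634 − 1630 + 1) = 10.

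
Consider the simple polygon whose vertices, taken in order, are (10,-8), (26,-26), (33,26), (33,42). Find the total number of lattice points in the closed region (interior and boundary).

674

The shoelace formula gives twice the area as |(10·(-26) − 26·(-8)) + (26·26 − 33·(-26)) + (33·42 − 33·26) + (33·(-8) − 10·42)| = 1326, so the area is 663.
Along each edge there are gcd(|Δx|,|Δy|)+1 lattice points, so counting each shared vertex once the boundary has gcd(16,18) + gcd(7,52) + gcd(0,16) + gcd(23,50) = 2+1+16+1 = 20.
Pick's theorem gives I = A − B/2 + 1 = 663 − 20/2 + 1 = 654, so the closed region contains I + B = 654 + 20 = 674 lattice points.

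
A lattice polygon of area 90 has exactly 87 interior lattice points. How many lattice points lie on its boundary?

Pick's theorem gives A = I + B/2 − 1, so B = 2(A − I + 1) = 2(90 − 87 + 1) = 8.

8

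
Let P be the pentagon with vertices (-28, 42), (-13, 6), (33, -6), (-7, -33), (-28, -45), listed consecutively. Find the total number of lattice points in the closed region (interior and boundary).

By the shoelace formula, twice the signed area is |[(-28)·6 − (-13)·42] + [(-13)·(-6) − 33·6] + [33·(-33) − (-7)·(-6)] + [(-7)·(-45) − (-28)·(-33)] + [(-28)·42 − (-28)·(-45)]| = 3918, so the area is 1959.
Along each edge there are gcd(|Δx|,|Δy|)+1 lattice points, so counting each shared vertex once the boundary has gcd(15,36) + gcd(46,12) + gcd(40,27) + gcd(21,12) + gcd(0,87) = 3+2+1+3+87 = 96.
Pick's theorem gives I = A − B/2 + 1 = 1959 − 96/2 + 1 = 1912, so the closed region contains I + B = 1912 + 96 = 2008 lattice points.

2008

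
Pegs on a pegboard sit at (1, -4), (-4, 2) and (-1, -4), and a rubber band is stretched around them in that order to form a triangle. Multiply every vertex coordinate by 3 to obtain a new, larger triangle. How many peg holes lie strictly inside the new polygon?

By the shoelace formula, twice the signed area is |[1·2 − (-4)·(-4)] + [(-4)·(-4) − (-1)·2] + [(-1)·(-4) − 1·(-4)]| = 12, so the area is 6.
Along each edge there are gcd(|Δx|,|Δy|)+1 lattice points, so counting each shared vertex once the boundary has gcd(5,6) + gcd(3,6) + gcd(2,0) = 1+3+2 = 6.
Scaling by 3 multiplies the area by 3² = 9 (so the new area is 54) and multiplies the boundary lattice-point count by 3, giving 18.
By Pick's theorem, the interior count of the dilated polygon is 54 − 18/2 + 1 = 46.

46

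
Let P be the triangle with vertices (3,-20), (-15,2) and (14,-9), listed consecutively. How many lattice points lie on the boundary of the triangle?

14

Summing gcd(|Δx|,|Δy|) over the edges gives the boundary count: gcd(18,22) + gcd(29,11) + gcd(11,11) = 2+1+11 = 14.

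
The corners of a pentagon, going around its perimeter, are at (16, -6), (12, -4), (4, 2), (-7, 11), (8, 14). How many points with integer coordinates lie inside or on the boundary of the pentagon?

183

The shoelace formula gives twice the area as |(16·(-4) − 12·(-6)) + (12·2 − 4·(-4)) + (4·11 − (-7)·2) + ((-7)·14 − 8·11) + (8·(-6) − 16·14)| = 352, so the area is 176.
The number of boundary lattice points is Σ gcd(|Δx|,|Δy|) = gcd(4,2) + gcd(8,6) + gcd(11,9) + gcd(15,3) + gcd(8,20) = 2+2+1+3+4 = 12.
Pick's theorem gives I = A − B/2 + 1 = 176 − 12/2 + 1 = 171, so the closed region contains I + B = 171 + 12 = 183 lattice points.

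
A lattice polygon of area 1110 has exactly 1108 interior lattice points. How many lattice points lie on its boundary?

Pick's theorem gives A = I + B/2 − 1, so B = 2(A − I + 1) = 2(1110 − 1108 + 1) = 6.

6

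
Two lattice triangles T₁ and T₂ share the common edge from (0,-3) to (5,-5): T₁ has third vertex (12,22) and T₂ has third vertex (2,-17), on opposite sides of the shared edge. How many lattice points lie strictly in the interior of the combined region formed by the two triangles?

105

The union is the simple quadrilateral with vertices (0,-3), (12,22), (5,-5), (2,-17) in order.
By the shoelace formula, twice the signed area is |[0·22 − 12·(-3)] + [12·(-5) − 5·22] + [5·(-17) − 2·(-5)] + [2·(-3) − 0·(-17)]| = 215, so the area is 107.5.
Summing gcd(|Δx|,|Δy|) over the edges gives the boundary count: gcd(12,25) + gcd(7,27) + gcd(3,12) + gcd(2,14) = 1+1+3+2 = 7.
By Pick's theorem I = A − B/2 + 1 = 107.5 − 7/2 + 1 = 105.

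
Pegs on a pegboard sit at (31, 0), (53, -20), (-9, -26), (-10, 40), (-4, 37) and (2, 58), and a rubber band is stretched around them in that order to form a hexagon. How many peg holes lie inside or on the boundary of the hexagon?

The shoelace formula gives twice the area as |[31·(-20) − 53·0] + [53·(-26) − (-9)·(-20)] + [(-9)·40 − (-10)·(-26)] + [(-10)·37 − (-4)·40] + [(-4)·58 − 2·37] + [2·0 − 31·58]| = 5112, so the area is 2556.
Along each edge there are gcd(|Δx|,|Δy|)+1 lattice points, so counting each shared vertex once the boundary has gcd(22,20) + gcd(62,6) + gcd(1,66) + gcd(6,3) + gcd(6,21) + gcd(29,58) = 2+2+1+3+3+29 = 40.
Pick's theorem gives I = A − B/2 + 1 = 2556 − 40/2 + 1 = 2537, so the closed region contains I + B = 2537 + 40 = 2577 lattice points.

2577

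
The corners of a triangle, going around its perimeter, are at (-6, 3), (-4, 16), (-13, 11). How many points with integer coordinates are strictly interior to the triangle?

The shoelace formula gives twice the area as |[(-6)·16 − (-4)·3] + [(-4)·11 − (-13)·16] + [(-13)·3 − (-6)·11]| = 107, so the area is 107/2.
The number of boundary lattice points is Σ gcd(|Δx|,|Δy|) = gcd(2,13) + gcd(9,5) + gcd(7,8) = 1+1+1 = 3.
Pick's theorem gives I = A − B/2 + 1 = 107/2 − 3/2 + 1 = 53.

53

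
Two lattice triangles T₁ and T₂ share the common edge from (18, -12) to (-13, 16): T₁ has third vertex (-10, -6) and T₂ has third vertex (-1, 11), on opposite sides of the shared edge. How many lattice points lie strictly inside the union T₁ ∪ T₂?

The union is the simple quadrilateral with vertices (18, -12), (-10, -6), (-13, 16), (-1, 11) in order.
Using the shoelace formula, 2A = |(18·(-6) − (-10)·(-12)) + ((-10)·16 − (-13)·(-6)) + ((-13)·11 − (-1)·16) + ((-1)·(-12) − 18·11)| = 779, so the area is 779/2.
The number of boundary lattice points is Σ gcd(|Δx|,|Δy|) = gcd(28,6) + gcd(3,22) + gcd(12,5) + gcd(19,23) = 2+1+1+1 = 5.
By Pick's theorem I = A − B/2 + 1 = 779/2 − 5/2 + 1 = 388.

388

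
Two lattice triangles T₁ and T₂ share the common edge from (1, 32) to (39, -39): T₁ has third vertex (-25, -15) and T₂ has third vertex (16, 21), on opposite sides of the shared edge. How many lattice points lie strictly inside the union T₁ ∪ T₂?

The union is the simple quadrilateral with vertices (1, 32), (-25, -15), (39, -39), (16, 21) in order.
The shoelace formula gives twice the area as |[1·(-15) − (-25)·32] + [(-25)·(-39) − 39·(-15)] + [39·21 − 16·(-39)] + [16·32 − 1·21]| = 4279, so the area is 4279/2.
The number of boundary lattice points is Σ gcd(|Δx|,|Δy|) = gcd(26,47) + gcd(64,24) + gcd(23,60) + gcd(15,11) = 1+8+1+1 = 11.
By Pick's theorem I = A − B/2 + 1 = 4279/2 − 11/2 + 1 = 2135.

2135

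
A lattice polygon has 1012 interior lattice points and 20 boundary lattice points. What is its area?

Pick's theorem states A = I + B/2 − 1, so A = 1012 + 20/2 − 1 = 1021.

1021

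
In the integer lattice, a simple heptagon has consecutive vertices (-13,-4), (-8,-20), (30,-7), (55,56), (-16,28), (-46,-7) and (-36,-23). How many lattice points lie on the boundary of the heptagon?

12

Summing gcd(|Δx|,|Δy|) over the edges gives the boundary count: gcd(5,16) + gcd(38,13) + gcd(25,63) + gcd(71,28) + gcd(30,35) + gcd(10,16) + gcd(23,19) = 1+1+1+1+5+2+1 = 12.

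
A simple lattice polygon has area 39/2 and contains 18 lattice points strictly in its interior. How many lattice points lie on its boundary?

Pick's theorem gives A = I + B/2 − 1, so B = 2(A − I + 1) = 2(39/2 − 18 + 1) = 5.

5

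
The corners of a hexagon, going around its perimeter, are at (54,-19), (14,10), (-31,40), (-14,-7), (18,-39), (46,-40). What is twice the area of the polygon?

5485

Using the shoelace formula, 2A = |(54·10 − 14·(-19)) + (14·40 − (-31)·10) + ((-31)·(-7) − (-14)·40) + ((-14)·(-39) − 18·(-7)) + (18·(-40) − 46·(-39)) + (46·(-19) − 54·(-40))| = 5485, so the area is 5485/2.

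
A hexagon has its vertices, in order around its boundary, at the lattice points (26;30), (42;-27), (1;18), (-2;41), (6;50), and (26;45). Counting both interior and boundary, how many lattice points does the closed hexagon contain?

The shoelace formula gives twice the area as |(26·(-27) − 42·30) + (42·18 − 1·(-27)) + (1·41 − (-2)·18) + ((-2)·50 − 6·41) + (6·45 − 26·50) + (26·30 − 26·45)| = 2868, so the area is 1434.
The number of boundary lattice points is Σ gcd(|Δx|,|Δy|) = gcd(16,57) + gcd(41,45) + gcd(3,23) + gcd(8,9) + gcd(20,5) + gcd(0,15) = 1+1+1+1+5+15 = 24.
Pick's theorem gives I = A − B/2 + 1 = 1434 − 24/2 + 1 = 1423, so the closed region contains I + B = 1423 + 24 = 1447 lattice points.

1447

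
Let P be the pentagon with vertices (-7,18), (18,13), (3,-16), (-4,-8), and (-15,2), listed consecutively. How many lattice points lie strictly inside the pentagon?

Using the shoelace formula, 2A = |((-7)·13 − 18·18) + (18·(-16) − 3·13) + (3·(-8) − (-4)·(-16)) + ((-4)·2 − (-15)·(-8)) + ((-15)·18 − (-7)·2)| = 1214, so the area is 607.
Summing gcd(|Δx|,|Δy|) over the edges gives the boundary count: gcd(25,5) + gcd(15,29) + gcd(7,8) + gcd(11,10) + gcd(8,16) = 5+1+1+1+8 = 16.
Pick's theorem gives I = A − B/2 + 1 = 607 − 16/2 + 1 = 600.

600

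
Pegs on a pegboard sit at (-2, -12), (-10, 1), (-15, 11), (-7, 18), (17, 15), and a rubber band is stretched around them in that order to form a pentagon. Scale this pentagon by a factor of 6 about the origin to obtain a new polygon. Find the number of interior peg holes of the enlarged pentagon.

17878

By the shoelace formula, twice the signed area is |[(-2)·1 − (-10)·(-12)] + [(-10)·11 − (-15)·1] + [(-15)·18 − (-7)·11] + [(-7)·15 − 17·18] + [17·(-12) − (-2)·15]| = 995, so the area is 497.5.
The number of boundary lattice points is Σ gcd(|Δx|,|Δy|) = gcd(8,13) + gcd(5,10) + gcd(8,7) + gcd(24,3) + gcd(19,27) = 1+5+1+3+1 = 11.
Scaling by 6 multiplies the area by 6² = 36 (so the new area is 17910) and multiplies the boundary lattice-point count by 6, giving 66.
By Pick's theorem, the interior count of the dilated polygon is 17910 − 66/2 + 1 = 17878.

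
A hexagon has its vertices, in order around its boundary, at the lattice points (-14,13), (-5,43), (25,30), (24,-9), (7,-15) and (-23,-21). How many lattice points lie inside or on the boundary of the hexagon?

By the shoelace formula, twice the signed area is |[(-14)·43 − (-5)·13] + [(-5)·30 − 25·43] + [25·(-9) − 24·30] + [24·(-15) − 7·(-9)] + [7·(-21) − (-23)·(-15)] + [(-23)·13 − (-14)·(-21)]| = 4089, so the area is 4089/2.
Along each edge there are gcd(|Δx|,|Δy|)+1 lattice points, so counting each shared vertex once the boundary has gcd(9,30) + gcd(30,13) + gcd(1,39) + gcd(17,6) + gcd(30,6) + gcd(9,34) = 3+1+1+1+6+1 = 13.
Pick's theorem gives I = A − B/2 + 1 = 4089/2 − 13/2 + 1 = 2039, so the closed region contains I + B = 2039 + 13 = 2052 lattice points.

2052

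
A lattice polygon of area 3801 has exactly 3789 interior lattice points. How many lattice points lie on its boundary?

Pick's theorem gives A = I + B/2 − 1, so B = 2(A − I + 1) = 2(3801 − 3789 + 1) = 26.

26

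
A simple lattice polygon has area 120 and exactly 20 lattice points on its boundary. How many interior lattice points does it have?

From Pick's theorem, I = A − B/2 + 1 = 120 − 20/2 + 1 = 111.

111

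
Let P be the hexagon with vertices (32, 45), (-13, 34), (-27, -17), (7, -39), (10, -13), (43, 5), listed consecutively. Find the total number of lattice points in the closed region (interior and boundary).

By the shoelace formula, twice the signed area is |[32·34 − (-13)·45] + [(-13)·(-17) − (-27)·34] + [(-27)·(-39) − 7·(-17)] + [7·(-13) − 10·(-39)] + [10·5 − 43·(-13)] + [43·45 − 32·5]| = 6667, so the area is 6667/2.
Summing gcd(|Δx|,|Δy|) over the edges gives the boundary count: gcd(45,11) + gcd(14,51) + gcd(34,22) + gcd(3,26) + gcd(33,18) + gcd(11,40) = 1+1+2+1+3+1 = 9.
Pick's theorem gives I = A − B/2 + 1 = 6667/2 − 9/2 + 1 = 3330, so the closed region contains I + B = 3330 + 9 = 3339 lattice points.

3339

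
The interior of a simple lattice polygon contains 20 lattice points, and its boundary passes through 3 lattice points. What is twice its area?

By Pick's theorem, A = I + B/2 − 1 = 20 + 3/2 − 1 = 41/2.
Hence 2A = 41.

41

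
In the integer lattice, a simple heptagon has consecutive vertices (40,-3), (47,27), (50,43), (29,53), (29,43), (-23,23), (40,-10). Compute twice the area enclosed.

By the shoelace formula, twice the signed area is |[40·27 − 47·(-3)] + [47·43 − 50·27] + [50·53 − 29·43] + [29·43 − 29·53] + [29·23 − (-23)·43] + [(-23)·(-10) − 40·23] + [40·(-3) − 40·(-10)]| = 4251, so the area is 4251/2.

4251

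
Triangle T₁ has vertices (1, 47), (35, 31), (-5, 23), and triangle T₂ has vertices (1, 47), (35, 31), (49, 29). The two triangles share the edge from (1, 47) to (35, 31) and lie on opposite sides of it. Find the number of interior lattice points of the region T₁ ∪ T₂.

The union is the simple quadrilateral with vertices (1, 47), (-5, 23), (35, 31), (49, 29) in order.
By the shoelace formula, twice the signed area is |[1·23 − (-5)·47] + [(-5)·31 − 35·23] + [35·29 − 49·31] + [49·47 − 1·29]| = 1068, so the area is 534.
Summing gcd(|Δx|,|Δy|) over the edges gives the boundary count: gcd(6,24) + gcd(40,8) + gcd(14,2) + gcd(48,18) = 6+8+2+6 = 22.
By Pick's theorem I = A − B/2 + 1 = 534 − 22/2 + 1 = 524.

524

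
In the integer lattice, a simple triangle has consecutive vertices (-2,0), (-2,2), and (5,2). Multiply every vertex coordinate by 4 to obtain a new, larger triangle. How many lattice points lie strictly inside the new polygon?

Using the shoelace formula, 2A = |((-2)·2 − (-2)·0) + ((-2)·2 − 5·2) + (5·0 − (-2)·2)| = 14, so the area is 7.
Along each edge there are gcd(|Δx|,|Δy|)+1 lattice points, so counting each shared vertex once the boundary has gcd(0,2) + gcd(7,0) + gcd(7,2) = 2+7+1 = 10.
Scaling by 4 multiplies the area by 4² = 16 (so the new area is 112) and multiplies the boundary lattice-point count by 4, giving 40.
By Pick's theorem, the interior count of the dilated polygon is 112 − 40/2 + 1 = 93.

93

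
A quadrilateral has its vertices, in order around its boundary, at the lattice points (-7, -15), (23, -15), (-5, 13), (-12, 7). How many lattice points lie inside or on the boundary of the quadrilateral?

543

The shoelace formula gives twice the area as |((-7)·(-15) − 23·(-15)) + (23·13 − (-5)·(-15)) + ((-5)·7 − (-12)·13) + ((-12)·(-15) − (-7)·7)| = 1024, so the area is 512.
The number of boundary lattice points is Σ gcd(|Δx|,|Δy|) = gcd(30,0) + gcd(28,28) + gcd(7,6) + gcd(5,22) = 30+28+1+1 = 60.
Pick's theorem gives I = A − B/2 + 1 = 512 − 60/2 + 1 = 483, so the closed region contains I + B = 483 + 60 = 543 lattice points.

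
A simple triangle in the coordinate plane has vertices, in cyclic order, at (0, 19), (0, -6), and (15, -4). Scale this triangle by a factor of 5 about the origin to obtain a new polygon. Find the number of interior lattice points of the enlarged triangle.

The shoelace formula gives twice the area as |(0·(-6) − 0·19) + (0·(-4) − 15·(-6)) + (15·19 − 0·(-4))| = 375, so the area is 375/2.
Along each edge there are gcd(|Δx|,|Δy|)+1 lattice points, so counting each shared vertex once the boundary has gcd(0,25) + gcd(15,2) + gcd(15,23) = 25+1+1 = 27.
Scaling by 5 multiplies the area by 5² = 25 (so the new area is 9375/2) and multiplies the boundary lattice-point count by 5, giving 135.
By Pick's theorem, the interior count of the dilated polygon is 9375/2 − 135/2 + 1 = 4621.

4621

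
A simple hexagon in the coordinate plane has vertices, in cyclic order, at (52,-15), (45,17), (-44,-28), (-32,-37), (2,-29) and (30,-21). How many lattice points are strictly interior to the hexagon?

2120

The shoelace formula gives twice the area as |[52·17 − 45·(-15)] + [45·(-28) − (-44)·17] + [(-44)·(-37) − (-32)·(-28)] + [(-32)·(-29) − 2·(-37)] + [2·(-21) − 30·(-29)] + [30·(-15) − 52·(-21)]| = 4251, so the area is 4251/2.
The number of boundary lattice points is Σ gcd(|Δx|,|Δy|) = gcd(7,32) + gcd(89,45) + gcd(12,9) + gcd(34,8) + gcd(28,8) + gcd(22,6) = 1+1+3+2+4+2 = 13.
Pick's theorem gives I = A − B/2 + 1 = 4251/2 − 13/2 + 1 = 2120.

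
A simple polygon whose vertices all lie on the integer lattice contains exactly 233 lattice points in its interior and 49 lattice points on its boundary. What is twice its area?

513

Pick's theorem states A = I + B/2 − 1, so A = 233 + 49/2 − 1 = 513/2.
Hence 2A = 513.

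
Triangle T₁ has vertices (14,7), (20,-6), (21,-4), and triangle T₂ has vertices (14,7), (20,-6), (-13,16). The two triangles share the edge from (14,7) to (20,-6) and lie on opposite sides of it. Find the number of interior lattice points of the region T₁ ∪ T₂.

The union is the simple quadrilateral with vertices (14,7), (21,-4), (20,-6), (-13,16) in order.
The shoelace formula gives twice the area as |[14·(-4) − 21·7] + [21·(-6) − 20·(-4)] + [20·16 − (-13)·(-6)] + [(-13)·7 − 14·16]| = 322, so the area is 161.
Summing gcd(|Δx|,|Δy|) over the edges gives the boundary count: gcd(7,11) + gcd(1,2) + gcd(33,22) + gcd(27,9) = 1+1+11+9 = 22.
By Pick's theorem I = A − B/2 + 1 = 161 − 22/2 + 1 = 151.

151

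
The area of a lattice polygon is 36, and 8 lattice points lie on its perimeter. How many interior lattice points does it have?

From Pick's theorem, I = A − B/2 + 1 = 36 − 8/2 + 1 = 33.

33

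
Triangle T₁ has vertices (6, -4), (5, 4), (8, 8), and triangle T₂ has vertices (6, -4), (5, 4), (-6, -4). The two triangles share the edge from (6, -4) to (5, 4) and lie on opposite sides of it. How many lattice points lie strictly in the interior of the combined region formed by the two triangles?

55

The union is the simple quadrilateral with vertices (6, -4), (8, 8), (5, 4), (-6, -4) in order.
Using the shoelace formula, 2A = |[6·8 − 8·(-4)] + [8·4 − 5·8] + [5·(-4) − (-6)·4] + [(-6)·(-4) − 6·(-4)]| = 124, so the area is 62.
The number of boundary lattice points is Σ gcd(|Δx|,|Δy|) = gcd(2,12) + gcd(3,4) + gcd(11,8) + gcd(12,0) = 2+1+1+12 = 16.
By Pick's theorem I = A − B/2 + 1 = 62 − 16/2 + 1 = 55.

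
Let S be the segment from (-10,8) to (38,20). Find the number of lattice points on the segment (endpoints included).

The number of lattice points on a segment between lattice points is gcd(|Δx|,|Δy|) + 1 = gcd(48,12) + 1 = 12 + 1 = 13.

13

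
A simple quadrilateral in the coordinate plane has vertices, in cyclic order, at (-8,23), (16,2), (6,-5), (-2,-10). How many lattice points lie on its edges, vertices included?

8

Along each edge there are gcd(|Δx|,|Δy|)+1 lattice points, so counting each shared vertex once the boundary has gcd(24,21) + gcd(10,7) + gcd(8,5) + gcd(6,33) = 3+1+1+3 = 8.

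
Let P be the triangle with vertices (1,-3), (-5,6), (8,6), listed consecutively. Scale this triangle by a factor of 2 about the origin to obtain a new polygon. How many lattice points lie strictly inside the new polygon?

218

Using the shoelace formula, 2A = |[1·6 − (-5)·(-3)] + [(-5)·6 − 8·6] + [8·(-3) − 1·6]| = 117, so the area is 117/2.
The number of boundary lattice points is Σ gcd(|Δx|,|Δy|) = gcd(6,9) + gcd(13,0) + gcd(7,9) = 3+13+1 = 17.
Scaling by 2 multiplies the area by 2² = 4 (so the new area is 234) and multiplies the boundary lattice-point count by 2, giving 34.
By Pick's theorem, the interior count of the dilated polygon is 234 − 34/2 + 1 = 218.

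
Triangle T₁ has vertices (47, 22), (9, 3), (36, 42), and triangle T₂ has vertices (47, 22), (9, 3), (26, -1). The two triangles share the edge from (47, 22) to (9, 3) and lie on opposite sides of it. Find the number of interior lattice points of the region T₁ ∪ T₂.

720

The union is the simple quadrilateral with vertices (47, 22), (36, 42), (9, 3), (26, -1) in order.
Using the shoelace formula, 2A = |(47·42 − 36·22) + (36·3 − 9·42) + (9·(-1) − 26·3) + (26·22 − 47·(-1))| = 1444, so the area is 722.
Summing gcd(|Δx|,|Δy|) over the edges gives the boundary count: gcd(11,20) + gcd(27,39) + gcd(17,4) + gcd(21,23) = 1+3+1+1 = 6.
By Pick's theorem I = A − B/2 + 1 = 722 − 6/2 + 1 = 720.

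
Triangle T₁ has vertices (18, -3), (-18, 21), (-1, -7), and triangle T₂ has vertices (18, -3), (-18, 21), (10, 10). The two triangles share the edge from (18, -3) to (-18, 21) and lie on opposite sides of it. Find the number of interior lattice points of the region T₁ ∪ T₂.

437

The union is the simple quadrilateral with vertices (18, -3), (-1, -7), (-18, 21), (10, 10) in order.
Using the shoelace formula, 2A = |[18·(-7) − (-1)·(-3)] + [(-1)·21 − (-18)·(-7)] + [(-18)·10 − 10·21] + [10·(-3) − 18·10]| = 876, so the area is 438.
Summing gcd(|Δx|,|Δy|) over the edges gives the boundary count: gcd(19,4) + gcd(17,28) + gcd(28,11) + gcd(8,13) = 1+1+1+1 = 4.
By Pick's theorem I = A − B/2 + 1 = 438 − 4/2 + 1 = 437.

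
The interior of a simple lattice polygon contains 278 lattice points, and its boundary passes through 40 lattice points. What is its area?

Pick's theorem states A = I + B/2 − 1, so A = 278 + 40/2 − 1 = 297.

297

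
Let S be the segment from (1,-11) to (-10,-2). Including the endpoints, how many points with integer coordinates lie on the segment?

The number of lattice points on a segment between lattice points is gcd(|Δx|,|Δy|) + 1 = gcd(11,9) + 1 = 1 + 1 = 2.

2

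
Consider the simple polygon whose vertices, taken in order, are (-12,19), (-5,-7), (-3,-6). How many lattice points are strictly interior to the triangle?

29

By the shoelace formula, twice the signed area is |((-12)·(-7) − (-5)·19) + ((-5)·(-6) − (-3)·(-7)) + ((-3)·19 − (-12)·(-6))| = 59, so the area is 29.5.
Along each edge there are gcd(|Δx|,|Δy|)+1 lattice points, so counting each shared vertex once the boundary has gcd(7,26) + gcd(2,1) + gcd(9,25) = 1+1+1 = 3.
By Pick's theorem A = I + B/2 − 1, so I = 29.5 − 3/2 + 1 = 29.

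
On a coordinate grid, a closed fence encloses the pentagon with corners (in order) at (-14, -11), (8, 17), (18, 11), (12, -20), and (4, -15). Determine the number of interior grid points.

The shoelace formula gives twice the area as |((-14)·17 − 8·(-11)) + (8·11 − 18·17) + (18·(-20) − 12·11) + (12·(-15) − 4·(-20)) + (4·(-11) − (-14)·(-15))| = 1214, so the area is 607.
The number of boundary lattice points is Σ gcd(|Δx|,|Δy|) = gcd(22,28) + gcd(10,6) + gcd(6,31) + gcd(8,5) + gcd(18,4) = 2+2+1+1+2 = 8.
By Pick's theorem A = I + B/2 − 1, so I = 607 − 8/2 + 1 = 604.

604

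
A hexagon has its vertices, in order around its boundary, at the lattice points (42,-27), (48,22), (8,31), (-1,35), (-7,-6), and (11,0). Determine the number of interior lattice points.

Using the shoelace formula, 2A = |(42·22 − 48·(-27)) + (48·31 − 8·22) + (8·35 − (-1)·31) + ((-1)·(-6) − (-7)·35) + ((-7)·0 − 11·(-6)) + (11·(-27) − 42·0)| = 3863, so the area is 1931.5.
The number of boundary lattice points is Σ gcd(|Δx|,|Δy|) = gcd(6,49) + gcd(40,9) + gcd(9,4) + gcd(6,41) + gcd(18,6) + gcd(31,27) = 1+1+1+1+6+1 = 11.
By Pick's theorem A = I + B/2 − 1, so I = 1931.5 − 11/2 + 1 = 1927.

1927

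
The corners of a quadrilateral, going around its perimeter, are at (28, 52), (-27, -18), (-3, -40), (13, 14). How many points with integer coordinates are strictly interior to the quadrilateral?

The shoelace formula gives twice the area as |(28·(-18) − (-27)·52) + ((-27)·(-40) − (-3)·(-18)) + ((-3)·14 − 13·(-40)) + (13·52 − 28·14)| = 2688, so the area is 1344.
The number of boundary lattice points is Σ gcd(|Δx|,|Δy|) = gcd(55,70) + gcd(24,22) + gcd(16,54) + gcd(15,38) = 5+2+2+1 = 10.
By Pick's theorem A = I + B/2 − 1, so I = 1344 − 10/2 + 1 = 1340.

1340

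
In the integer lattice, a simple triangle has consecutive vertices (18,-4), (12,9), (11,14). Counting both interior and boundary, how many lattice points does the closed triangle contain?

11

Using the shoelace formula, 2A = |[18·9 − 12·(-4)] + [12·14 − 11·9] + [11·(-4) − 18·14]| = 17, so the area is 8.5.
Summing gcd(|Δx|,|Δy|) over the edges gives the boundary count: gcd(6,13) + gcd(1,5) + gcd(7,18) = 1+1+1 = 3.
Pick's theorem gives I = A − B/2 + 1 = 8.5 − 3/2 + 1 = 8, so the closed region contains I + B = 8 + 3 = 11 lattice points.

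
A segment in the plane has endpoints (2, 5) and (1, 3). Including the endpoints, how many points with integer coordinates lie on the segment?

The number of lattice points on a segment between lattice points is gcd(|Δx|,|Δy|) + 1 = gcd(1,2) + 1 = 1 + 1 = 2.

2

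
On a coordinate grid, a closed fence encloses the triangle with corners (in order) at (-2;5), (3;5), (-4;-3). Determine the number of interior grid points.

By the shoelace formula, twice the signed area is |((-2)·5 − 3·5) + (3·(-3) − (-4)·5) + ((-4)·5 − (-2)·(-3))| = 40, so the area is 20.
Along each edge there are gcd(|Δx|,|Δy|)+1 lattice points, so counting each shared vertex once the boundary has gcd(5,0) + gcd(7,8) + gcd(2,8) = 5+1+2 = 8.
Pick's theorem gives I = A − B/2 + 1 = 20 − 8/2 + 1 = 17.

17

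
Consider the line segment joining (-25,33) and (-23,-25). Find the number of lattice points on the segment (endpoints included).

3

The number of lattice points on a segment between lattice points is gcd(|Δx|,|Δy|) + 1 = gcd(2,58) + 1 = 2 + 1 = 3.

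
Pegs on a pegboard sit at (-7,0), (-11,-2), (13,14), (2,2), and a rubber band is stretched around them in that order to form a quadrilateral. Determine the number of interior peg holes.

The shoelace formula gives twice the area as |[(-7)·(-2) − (-11)·0] + [(-11)·14 − 13·(-2)] + [13·2 − 2·14] + [2·0 − (-7)·2]| = 102, so the area is 51.
Along each edge there are gcd(|Δx|,|Δy|)+1 lattice points, so counting each shared vertex once the boundary has gcd(4,2) + gcd(24,16) + gcd(11,12) + gcd(9,2) = 2+8+1+1 = 12.
Pick's theorem gives I = A − B/2 + 1 = 51 − 12/2 + 1 = 46.

46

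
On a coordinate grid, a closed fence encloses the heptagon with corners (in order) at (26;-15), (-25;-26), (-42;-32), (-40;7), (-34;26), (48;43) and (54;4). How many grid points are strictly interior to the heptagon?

By the shoelace formula, twice the signed area is |[26·(-26) − (-25)·(-15)] + [(-25)·(-32) − (-42)·(-26)] + [(-42)·7 − (-40)·(-32)] + [(-40)·26 − (-34)·7] + [(-34)·43 − 48·26] + [48·4 − 54·43] + [54·(-15) − 26·4]| = 9473, so the area is 4736.5.
Summing gcd(|Δx|,|Δy|) over the edges gives the boundary count: gcd(51,11) + gcd(17,6) + gcd(2,39) + gcd(6,19) + gcd(82,17) + gcd(6,39) + gcd(28,19) = 1+1+1+1+1+3+1 = 9.
By Pick's theorem A = I + B/2 − 1, so I = 4736.5 − 9/2 + 1 = 4733.

4733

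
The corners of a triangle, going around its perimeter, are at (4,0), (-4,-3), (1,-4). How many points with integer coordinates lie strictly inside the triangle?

11

Using the shoelace formula, 2A = |[4·(-3) − (-4)·0] + [(-4)·(-4) − 1·(-3)] + [1·0 − 4·(-4)]| = 23, so the area is 23/2.
Summing gcd(|Δx|,|Δy|) over the edges gives the boundary count: gcd(8,3) + gcd(5,1) + gcd(3,4) = 1+1+1 = 3.
Pick's theorem gives I = A − B/2 + 1 = 23/2 − 3/2 + 1 = 11.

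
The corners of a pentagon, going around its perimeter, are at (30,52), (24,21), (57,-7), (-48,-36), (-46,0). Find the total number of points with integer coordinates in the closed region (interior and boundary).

4215

The shoelace formula gives twice the area as |[30·21 − 24·52] + [24·(-7) − 57·21] + [57·(-36) − (-48)·(-7)] + [(-48)·0 − (-46)·(-36)] + [(-46)·52 − 30·0]| = 8419, so the area is 4209.5.
The number of boundary lattice points is Σ gcd(|Δx|,|Δy|) = gcd(6,31) + gcd(33,28) + gcd(105,29) + gcd(2,36) + gcd(76,52) = 1+1+1+2+4 = 9.
Pick's theorem gives I = A − B/2 + 1 = 4209.5 − 9/2 + 1 = 4206, so the closed region contains I + B = 4206 + 9 = 4215 lattice points.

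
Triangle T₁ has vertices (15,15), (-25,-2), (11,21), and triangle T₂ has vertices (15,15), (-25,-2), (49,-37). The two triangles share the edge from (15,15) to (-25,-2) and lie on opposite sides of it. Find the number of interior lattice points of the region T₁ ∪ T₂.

1481

The union is the simple quadrilateral with vertices (15,15), (11,21), (-25,-2), (49,-37) in order.
Using the shoelace formula, 2A = |[15·21 − 11·15] + [11·(-2) − (-25)·21] + [(-25)·(-37) − 49·(-2)] + [49·15 − 15·(-37)]| = 2966, so the area is 1483.
The number of boundary lattice points is Σ gcd(|Δx|,|Δy|) = gcd(4,6) + gcd(36,23) + gcd(74,35) + gcd(34,52) = 2+1+1+2 = 6.
By Pick's theorem I = A − B/2 + 1 = 1483 − 6/2 + 1 = 1481.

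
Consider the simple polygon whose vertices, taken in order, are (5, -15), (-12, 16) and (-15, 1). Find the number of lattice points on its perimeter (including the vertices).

8

Along each edge there are gcd(|Δx|,|Δy|)+1 lattice points, so counting each shared vertex once the boundary has gcd(17,31) + gcd(3,15) + gcd(20,16) = 1+3+4 = 8.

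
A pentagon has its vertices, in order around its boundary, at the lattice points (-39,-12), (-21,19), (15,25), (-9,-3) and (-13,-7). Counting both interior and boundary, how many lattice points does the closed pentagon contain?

By the shoelace formula, twice the signed area is |[(-39)·19 − (-21)·(-12)] + [(-21)·25 − 15·19] + [15·(-3) − (-9)·25] + [(-9)·(-7) − (-13)·(-3)] + [(-13)·(-12) − (-39)·(-7)]| = 1716, so the area is 858.
Summing gcd(|Δx|,|Δy|) over the edges gives the boundary count: gcd(18,31) + gcd(36,6) + gcd(24,28) + gcd(4,4) + gcd(26,5) = 1+6+4+4+1 = 16.
Pick's theorem gives I = A − B/2 + 1 = 858 − 16/2 + 1 = 851, so the closed region contains I + B = 851 + 16 = 867 lattice points.

867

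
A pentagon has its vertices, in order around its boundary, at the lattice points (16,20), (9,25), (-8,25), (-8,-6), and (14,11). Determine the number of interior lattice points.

The shoelace formula gives twice the area as |[16·25 − 9·20] + [9·25 − (-8)·25] + [(-8)·(-6) − (-8)·25] + [(-8)·11 − 14·(-6)] + [14·20 − 16·11]| = 993, so the area is 993/2.
Along each edge there are gcd(|Δx|,|Δy|)+1 lattice points, so counting each shared vertex once the boundary has gcd(7,5) + gcd(17,0) + gcd(0,31) + gcd(22,17) + gcd(2,9) = 1+17+31+1+1 = 51.
Pick's theorem gives I = A − B/2 + 1 = 993/2 − 51/2 + 1 = 472.

472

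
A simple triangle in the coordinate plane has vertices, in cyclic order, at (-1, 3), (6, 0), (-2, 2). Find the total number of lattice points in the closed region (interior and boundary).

8

By the shoelace formula, twice the signed area is |((-1)·0 − 6·3) + (6·2 − (-2)·0) + ((-2)·3 − (-1)·2)| = 10, so the area is 5.
The number of boundary lattice points is Σ gcd(|Δx|,|Δy|) = gcd(7,3) + gcd(8,2) + gcd(1,1) = 1+2+1 = 4.
Pick's theorem gives I = A − B/2 + 1 = 5 − 4/2 + 1 = 4, so the closed region contains I + B = 4 + 4 = 8 lattice points.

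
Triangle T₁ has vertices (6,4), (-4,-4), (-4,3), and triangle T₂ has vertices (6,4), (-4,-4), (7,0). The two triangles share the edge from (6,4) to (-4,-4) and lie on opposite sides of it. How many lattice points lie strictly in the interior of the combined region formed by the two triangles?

The union is the simple quadrilateral with vertices (6,4), (-4,3), (-4,-4), (7,0) in order.
Using the shoelace formula, 2A = |(6·3 − (-4)·4) + ((-4)·(-4) − (-4)·3) + ((-4)·0 − 7·(-4)) + (7·4 − 6·0)| = 118, so the area is 59.
Along each edge there are gcd(|Δx|,|Δy|)+1 lattice points, so counting each shared vertex once the boundary has gcd(10,1) + gcd(0,7) + gcd(11,4) + gcd(1,4) = 1+7+1+1 = 10.
By Pick's theorem I = A − B/2 + 1 = 59 − 10/2 + 1 = 55.

55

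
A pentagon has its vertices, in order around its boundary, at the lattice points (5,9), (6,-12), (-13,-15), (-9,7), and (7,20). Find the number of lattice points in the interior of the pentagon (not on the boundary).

424

Using the shoelace formula, 2A = |[5·(-12) − 6·9] + [6·(-15) − (-13)·(-12)] + [(-13)·7 − (-9)·(-15)] + [(-9)·20 − 7·7] + [7·9 − 5·20]| = 852, so the area is 426.
The number of boundary lattice points is Σ gcd(|Δx|,|Δy|) = gcd(1,21) + gcd(19,3) + gcd(4,22) + gcd(16,13) + gcd(2,11) = 1+1+2+1+1 = 6.
By Pick's theorem A = I + B/2 − 1, so I = 426 − 6/2 + 1 = 424.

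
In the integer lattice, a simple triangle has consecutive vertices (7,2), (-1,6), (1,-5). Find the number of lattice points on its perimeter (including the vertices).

Summing gcd(|Δx|,|Δy|) over the edges gives the boundary count: gcd(8,4) + gcd(2,11) + gcd(6,7) = 4+1+1 = 6.

6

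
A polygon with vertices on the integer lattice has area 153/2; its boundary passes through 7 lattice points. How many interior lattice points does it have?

Pick's theorem A = I + B/2 − 1 rearranges to I = A − B/2 + 1 = 153/2 − 7/2 + 1 = 74.

74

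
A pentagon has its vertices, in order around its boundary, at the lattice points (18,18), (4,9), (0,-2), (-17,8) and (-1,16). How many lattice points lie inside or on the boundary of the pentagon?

The shoelace formula gives twice the area as |[18·9 − 4·18] + [4·(-2) − 0·9] + [0·8 − (-17)·(-2)] + [(-17)·16 − (-1)·8] + [(-1)·18 − 18·16]| = 522, so the area is 261.
Along each edge there are gcd(|Δx|,|Δy|)+1 lattice points, so counting each shared vertex once the boundary has gcd(14,9) + gcd(4,11) + gcd(17,10) + gcd(16,8) + gcd(19,2) = 1+1+1+8+1 = 12.
Pick's theorem gives I = A − B/2 + 1 = 261 − 12/2 + 1 = 256, so the closed region contains I + B = 256 + 12 = 268 lattice points.

268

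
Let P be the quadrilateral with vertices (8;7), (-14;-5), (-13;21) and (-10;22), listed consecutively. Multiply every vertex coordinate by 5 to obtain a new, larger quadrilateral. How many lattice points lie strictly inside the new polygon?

Using the shoelace formula, 2A = |[8·(-5) − (-14)·7] + [(-14)·21 − (-13)·(-5)] + [(-13)·22 − (-10)·21] + [(-10)·7 − 8·22]| = 623, so the area is 623/2.
Summing gcd(|Δx|,|Δy|) over the edges gives the boundary count: gcd(22,12) + gcd(1,26) + gcd(3,1) + gcd(18,15) = 2+1+1+3 = 7.
Scaling by 5 multiplies the area by 5² = 25 (so the new area is 15575/2) and multiplies the boundary lattice-point count by 5, giving 35.
By Pick's theorem, the interior count of the dilated polygon is 15575/2 − 35/2 + 1 = 7771.

7771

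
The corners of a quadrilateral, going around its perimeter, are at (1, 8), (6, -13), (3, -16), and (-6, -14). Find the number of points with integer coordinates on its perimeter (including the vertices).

Summing gcd(|Δx|,|Δy|) over the edges gives the boundary count: gcd(5,21) + gcd(3,3) + gcd(9,2) + gcd(7,22) = 1+3+1+1 = 6.

6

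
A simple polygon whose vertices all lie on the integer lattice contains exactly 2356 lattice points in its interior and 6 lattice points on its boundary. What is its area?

2358

By Pick's theorem, A = I + B/2 − 1 = 2356 + 6/2 − 1 = 2358.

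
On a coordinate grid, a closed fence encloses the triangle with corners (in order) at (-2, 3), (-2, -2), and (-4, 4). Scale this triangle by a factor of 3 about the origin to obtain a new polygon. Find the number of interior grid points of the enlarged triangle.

The shoelace formula gives twice the area as |[(-2)·(-2) − (-2)·3] + [(-2)·4 − (-4)·(-2)] + [(-4)·3 − (-2)·4]| = 10, so the area is 5.
Along each edge there are gcd(|Δx|,|Δy|)+1 lattice points, so counting each shared vertex once the boundary has gcd(0,5) + gcd(2,6) + gcd(2,1) = 5+2+1 = 8.
Scaling by 3 multiplies the area by 3² = 9 (so the new area is 45) and multiplies the boundary lattice-point count by 3, giving 24.
By Pick's theorem, the interior count of the dilated polygon is 45 − 24/2 + 1 = 34.

34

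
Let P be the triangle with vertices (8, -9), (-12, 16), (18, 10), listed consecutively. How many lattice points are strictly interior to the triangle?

310

Using the shoelace formula, 2A = |[8·16 − (-12)·(-9)] + [(-12)·10 − 18·16] + [18·(-9) − 8·10]| = 630, so the area is 315.
The number of boundary lattice points is Σ gcd(|Δx|,|Δy|) = gcd(20,25) + gcd(30,6) + gcd(10,19) = 5+6+1 = 12.
Pick's theorem gives I = A − B/2 + 1 = 315 − 12/2 + 1 = 310.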